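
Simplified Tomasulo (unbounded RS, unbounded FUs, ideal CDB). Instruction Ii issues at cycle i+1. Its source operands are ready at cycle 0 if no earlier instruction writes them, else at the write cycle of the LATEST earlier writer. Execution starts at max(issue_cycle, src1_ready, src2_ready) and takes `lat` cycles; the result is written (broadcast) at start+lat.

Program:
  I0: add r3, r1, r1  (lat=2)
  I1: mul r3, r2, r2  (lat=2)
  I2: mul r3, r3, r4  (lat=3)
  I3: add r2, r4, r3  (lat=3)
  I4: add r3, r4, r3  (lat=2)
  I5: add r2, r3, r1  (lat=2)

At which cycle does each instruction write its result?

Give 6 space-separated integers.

Answer: 3 4 7 10 9 11

Derivation:
I0 add r3: issue@1 deps=(None,None) exec_start@1 write@3
I1 mul r3: issue@2 deps=(None,None) exec_start@2 write@4
I2 mul r3: issue@3 deps=(1,None) exec_start@4 write@7
I3 add r2: issue@4 deps=(None,2) exec_start@7 write@10
I4 add r3: issue@5 deps=(None,2) exec_start@7 write@9
I5 add r2: issue@6 deps=(4,None) exec_start@9 write@11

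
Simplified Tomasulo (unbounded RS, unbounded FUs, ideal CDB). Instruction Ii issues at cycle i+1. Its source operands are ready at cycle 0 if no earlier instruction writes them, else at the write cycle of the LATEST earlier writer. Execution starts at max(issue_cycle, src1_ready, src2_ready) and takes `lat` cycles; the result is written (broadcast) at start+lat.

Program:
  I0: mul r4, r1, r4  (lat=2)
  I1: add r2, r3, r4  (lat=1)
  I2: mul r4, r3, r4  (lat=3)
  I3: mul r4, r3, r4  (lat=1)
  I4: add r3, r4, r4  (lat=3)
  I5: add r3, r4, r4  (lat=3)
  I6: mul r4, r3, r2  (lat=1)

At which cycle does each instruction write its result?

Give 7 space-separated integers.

Answer: 3 4 6 7 10 10 11

Derivation:
I0 mul r4: issue@1 deps=(None,None) exec_start@1 write@3
I1 add r2: issue@2 deps=(None,0) exec_start@3 write@4
I2 mul r4: issue@3 deps=(None,0) exec_start@3 write@6
I3 mul r4: issue@4 deps=(None,2) exec_start@6 write@7
I4 add r3: issue@5 deps=(3,3) exec_start@7 write@10
I5 add r3: issue@6 deps=(3,3) exec_start@7 write@10
I6 mul r4: issue@7 deps=(5,1) exec_start@10 write@11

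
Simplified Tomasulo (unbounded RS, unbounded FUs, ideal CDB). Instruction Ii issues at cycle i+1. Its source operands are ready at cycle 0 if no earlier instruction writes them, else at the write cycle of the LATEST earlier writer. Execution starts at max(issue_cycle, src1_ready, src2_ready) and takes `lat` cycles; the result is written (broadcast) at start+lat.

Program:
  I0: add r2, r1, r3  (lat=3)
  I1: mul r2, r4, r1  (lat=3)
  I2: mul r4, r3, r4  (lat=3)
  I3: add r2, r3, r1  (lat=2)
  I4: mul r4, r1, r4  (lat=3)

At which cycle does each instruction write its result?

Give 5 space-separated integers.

Answer: 4 5 6 6 9

Derivation:
I0 add r2: issue@1 deps=(None,None) exec_start@1 write@4
I1 mul r2: issue@2 deps=(None,None) exec_start@2 write@5
I2 mul r4: issue@3 deps=(None,None) exec_start@3 write@6
I3 add r2: issue@4 deps=(None,None) exec_start@4 write@6
I4 mul r4: issue@5 deps=(None,2) exec_start@6 write@9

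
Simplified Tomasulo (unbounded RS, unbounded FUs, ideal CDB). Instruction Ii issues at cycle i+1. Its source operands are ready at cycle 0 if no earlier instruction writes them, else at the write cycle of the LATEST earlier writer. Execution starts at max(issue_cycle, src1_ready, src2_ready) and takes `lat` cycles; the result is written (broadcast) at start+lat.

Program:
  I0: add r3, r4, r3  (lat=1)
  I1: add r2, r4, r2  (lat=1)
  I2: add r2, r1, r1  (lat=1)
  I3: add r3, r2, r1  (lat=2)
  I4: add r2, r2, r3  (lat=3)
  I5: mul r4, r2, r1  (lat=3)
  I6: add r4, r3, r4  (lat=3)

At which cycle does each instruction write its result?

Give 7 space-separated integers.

Answer: 2 3 4 6 9 12 15

Derivation:
I0 add r3: issue@1 deps=(None,None) exec_start@1 write@2
I1 add r2: issue@2 deps=(None,None) exec_start@2 write@3
I2 add r2: issue@3 deps=(None,None) exec_start@3 write@4
I3 add r3: issue@4 deps=(2,None) exec_start@4 write@6
I4 add r2: issue@5 deps=(2,3) exec_start@6 write@9
I5 mul r4: issue@6 deps=(4,None) exec_start@9 write@12
I6 add r4: issue@7 deps=(3,5) exec_start@12 write@15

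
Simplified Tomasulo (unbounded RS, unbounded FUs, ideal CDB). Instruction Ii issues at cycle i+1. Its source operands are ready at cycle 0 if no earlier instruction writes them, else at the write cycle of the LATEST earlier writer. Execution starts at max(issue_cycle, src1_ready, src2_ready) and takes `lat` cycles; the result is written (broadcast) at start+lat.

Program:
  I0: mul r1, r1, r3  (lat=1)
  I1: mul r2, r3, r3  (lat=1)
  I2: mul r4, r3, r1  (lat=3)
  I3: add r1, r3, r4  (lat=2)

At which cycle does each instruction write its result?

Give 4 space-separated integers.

Answer: 2 3 6 8

Derivation:
I0 mul r1: issue@1 deps=(None,None) exec_start@1 write@2
I1 mul r2: issue@2 deps=(None,None) exec_start@2 write@3
I2 mul r4: issue@3 deps=(None,0) exec_start@3 write@6
I3 add r1: issue@4 deps=(None,2) exec_start@6 write@8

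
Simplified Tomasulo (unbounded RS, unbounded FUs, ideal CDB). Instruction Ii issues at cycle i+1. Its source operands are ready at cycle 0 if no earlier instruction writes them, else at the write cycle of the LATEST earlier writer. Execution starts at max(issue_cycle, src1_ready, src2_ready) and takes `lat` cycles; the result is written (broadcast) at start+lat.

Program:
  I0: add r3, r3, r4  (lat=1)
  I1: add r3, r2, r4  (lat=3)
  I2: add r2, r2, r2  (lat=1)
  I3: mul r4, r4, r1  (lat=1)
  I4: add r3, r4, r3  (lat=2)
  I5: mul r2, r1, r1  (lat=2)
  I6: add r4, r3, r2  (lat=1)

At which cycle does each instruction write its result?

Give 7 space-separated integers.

Answer: 2 5 4 5 7 8 9

Derivation:
I0 add r3: issue@1 deps=(None,None) exec_start@1 write@2
I1 add r3: issue@2 deps=(None,None) exec_start@2 write@5
I2 add r2: issue@3 deps=(None,None) exec_start@3 write@4
I3 mul r4: issue@4 deps=(None,None) exec_start@4 write@5
I4 add r3: issue@5 deps=(3,1) exec_start@5 write@7
I5 mul r2: issue@6 deps=(None,None) exec_start@6 write@8
I6 add r4: issue@7 deps=(4,5) exec_start@8 write@9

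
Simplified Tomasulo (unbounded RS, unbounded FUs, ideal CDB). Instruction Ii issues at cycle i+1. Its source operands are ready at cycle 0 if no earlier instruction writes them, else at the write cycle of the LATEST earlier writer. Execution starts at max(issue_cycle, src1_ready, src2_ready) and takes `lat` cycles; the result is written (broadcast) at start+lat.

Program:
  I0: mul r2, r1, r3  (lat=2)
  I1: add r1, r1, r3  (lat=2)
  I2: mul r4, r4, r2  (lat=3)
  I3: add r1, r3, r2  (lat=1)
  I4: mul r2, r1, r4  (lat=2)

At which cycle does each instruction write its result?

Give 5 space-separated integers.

Answer: 3 4 6 5 8

Derivation:
I0 mul r2: issue@1 deps=(None,None) exec_start@1 write@3
I1 add r1: issue@2 deps=(None,None) exec_start@2 write@4
I2 mul r4: issue@3 deps=(None,0) exec_start@3 write@6
I3 add r1: issue@4 deps=(None,0) exec_start@4 write@5
I4 mul r2: issue@5 deps=(3,2) exec_start@6 write@8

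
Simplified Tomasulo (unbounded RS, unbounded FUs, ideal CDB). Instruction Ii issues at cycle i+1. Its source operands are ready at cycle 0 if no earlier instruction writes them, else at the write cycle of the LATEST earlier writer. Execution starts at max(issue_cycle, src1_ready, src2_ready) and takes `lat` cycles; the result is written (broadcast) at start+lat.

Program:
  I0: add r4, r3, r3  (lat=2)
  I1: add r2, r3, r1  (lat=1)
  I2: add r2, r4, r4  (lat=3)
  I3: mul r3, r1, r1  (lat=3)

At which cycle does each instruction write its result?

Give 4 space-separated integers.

Answer: 3 3 6 7

Derivation:
I0 add r4: issue@1 deps=(None,None) exec_start@1 write@3
I1 add r2: issue@2 deps=(None,None) exec_start@2 write@3
I2 add r2: issue@3 deps=(0,0) exec_start@3 write@6
I3 mul r3: issue@4 deps=(None,None) exec_start@4 write@7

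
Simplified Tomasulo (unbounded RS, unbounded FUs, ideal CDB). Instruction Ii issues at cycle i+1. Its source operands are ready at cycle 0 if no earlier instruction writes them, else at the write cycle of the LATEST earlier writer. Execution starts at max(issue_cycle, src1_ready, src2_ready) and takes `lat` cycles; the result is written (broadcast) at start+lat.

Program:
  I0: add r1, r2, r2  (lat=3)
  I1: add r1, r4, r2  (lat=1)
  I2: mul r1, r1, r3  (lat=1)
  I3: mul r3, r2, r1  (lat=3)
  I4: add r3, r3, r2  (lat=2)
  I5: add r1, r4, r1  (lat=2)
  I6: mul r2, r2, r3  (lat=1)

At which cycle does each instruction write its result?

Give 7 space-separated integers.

Answer: 4 3 4 7 9 8 10

Derivation:
I0 add r1: issue@1 deps=(None,None) exec_start@1 write@4
I1 add r1: issue@2 deps=(None,None) exec_start@2 write@3
I2 mul r1: issue@3 deps=(1,None) exec_start@3 write@4
I3 mul r3: issue@4 deps=(None,2) exec_start@4 write@7
I4 add r3: issue@5 deps=(3,None) exec_start@7 write@9
I5 add r1: issue@6 deps=(None,2) exec_start@6 write@8
I6 mul r2: issue@7 deps=(None,4) exec_start@9 write@10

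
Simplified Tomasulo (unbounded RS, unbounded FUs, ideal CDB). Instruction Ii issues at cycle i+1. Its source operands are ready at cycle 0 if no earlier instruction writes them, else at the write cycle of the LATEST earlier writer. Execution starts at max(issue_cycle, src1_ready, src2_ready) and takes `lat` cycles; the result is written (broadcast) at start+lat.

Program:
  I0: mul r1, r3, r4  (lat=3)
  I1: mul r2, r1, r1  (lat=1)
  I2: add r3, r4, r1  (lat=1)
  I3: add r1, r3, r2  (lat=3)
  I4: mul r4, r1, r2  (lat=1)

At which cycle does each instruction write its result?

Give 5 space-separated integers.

Answer: 4 5 5 8 9

Derivation:
I0 mul r1: issue@1 deps=(None,None) exec_start@1 write@4
I1 mul r2: issue@2 deps=(0,0) exec_start@4 write@5
I2 add r3: issue@3 deps=(None,0) exec_start@4 write@5
I3 add r1: issue@4 deps=(2,1) exec_start@5 write@8
I4 mul r4: issue@5 deps=(3,1) exec_start@8 write@9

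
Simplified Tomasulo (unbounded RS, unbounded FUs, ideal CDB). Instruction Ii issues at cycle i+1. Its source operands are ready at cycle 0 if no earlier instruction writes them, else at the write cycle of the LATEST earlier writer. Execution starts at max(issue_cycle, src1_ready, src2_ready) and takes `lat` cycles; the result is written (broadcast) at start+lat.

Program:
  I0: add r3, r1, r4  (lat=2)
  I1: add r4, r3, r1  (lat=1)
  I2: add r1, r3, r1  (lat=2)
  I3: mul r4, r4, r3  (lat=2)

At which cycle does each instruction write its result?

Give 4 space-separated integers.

I0 add r3: issue@1 deps=(None,None) exec_start@1 write@3
I1 add r4: issue@2 deps=(0,None) exec_start@3 write@4
I2 add r1: issue@3 deps=(0,None) exec_start@3 write@5
I3 mul r4: issue@4 deps=(1,0) exec_start@4 write@6

Answer: 3 4 5 6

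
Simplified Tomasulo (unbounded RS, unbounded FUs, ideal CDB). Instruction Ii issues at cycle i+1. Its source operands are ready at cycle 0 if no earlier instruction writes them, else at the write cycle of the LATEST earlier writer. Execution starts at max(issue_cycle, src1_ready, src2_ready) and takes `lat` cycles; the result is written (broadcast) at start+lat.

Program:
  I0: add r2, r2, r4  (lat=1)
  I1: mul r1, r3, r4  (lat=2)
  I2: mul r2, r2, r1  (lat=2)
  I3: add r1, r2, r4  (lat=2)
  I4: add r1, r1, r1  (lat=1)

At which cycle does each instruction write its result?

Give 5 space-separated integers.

I0 add r2: issue@1 deps=(None,None) exec_start@1 write@2
I1 mul r1: issue@2 deps=(None,None) exec_start@2 write@4
I2 mul r2: issue@3 deps=(0,1) exec_start@4 write@6
I3 add r1: issue@4 deps=(2,None) exec_start@6 write@8
I4 add r1: issue@5 deps=(3,3) exec_start@8 write@9

Answer: 2 4 6 8 9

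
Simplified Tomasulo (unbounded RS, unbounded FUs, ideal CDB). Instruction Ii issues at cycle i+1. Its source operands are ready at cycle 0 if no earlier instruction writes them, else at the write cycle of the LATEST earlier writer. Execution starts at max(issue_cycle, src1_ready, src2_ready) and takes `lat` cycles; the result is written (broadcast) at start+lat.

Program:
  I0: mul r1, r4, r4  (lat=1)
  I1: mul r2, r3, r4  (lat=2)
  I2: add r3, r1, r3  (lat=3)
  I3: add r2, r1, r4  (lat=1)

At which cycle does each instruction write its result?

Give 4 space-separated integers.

I0 mul r1: issue@1 deps=(None,None) exec_start@1 write@2
I1 mul r2: issue@2 deps=(None,None) exec_start@2 write@4
I2 add r3: issue@3 deps=(0,None) exec_start@3 write@6
I3 add r2: issue@4 deps=(0,None) exec_start@4 write@5

Answer: 2 4 6 5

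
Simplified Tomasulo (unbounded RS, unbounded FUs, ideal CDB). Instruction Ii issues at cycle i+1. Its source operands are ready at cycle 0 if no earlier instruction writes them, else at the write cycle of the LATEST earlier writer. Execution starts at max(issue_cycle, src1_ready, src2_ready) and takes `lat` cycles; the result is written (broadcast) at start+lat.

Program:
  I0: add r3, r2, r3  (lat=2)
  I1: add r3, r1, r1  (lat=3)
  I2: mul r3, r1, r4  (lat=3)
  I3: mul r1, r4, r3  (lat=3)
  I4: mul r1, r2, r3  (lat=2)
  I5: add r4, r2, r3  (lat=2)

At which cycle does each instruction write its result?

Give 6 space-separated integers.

Answer: 3 5 6 9 8 8

Derivation:
I0 add r3: issue@1 deps=(None,None) exec_start@1 write@3
I1 add r3: issue@2 deps=(None,None) exec_start@2 write@5
I2 mul r3: issue@3 deps=(None,None) exec_start@3 write@6
I3 mul r1: issue@4 deps=(None,2) exec_start@6 write@9
I4 mul r1: issue@5 deps=(None,2) exec_start@6 write@8
I5 add r4: issue@6 deps=(None,2) exec_start@6 write@8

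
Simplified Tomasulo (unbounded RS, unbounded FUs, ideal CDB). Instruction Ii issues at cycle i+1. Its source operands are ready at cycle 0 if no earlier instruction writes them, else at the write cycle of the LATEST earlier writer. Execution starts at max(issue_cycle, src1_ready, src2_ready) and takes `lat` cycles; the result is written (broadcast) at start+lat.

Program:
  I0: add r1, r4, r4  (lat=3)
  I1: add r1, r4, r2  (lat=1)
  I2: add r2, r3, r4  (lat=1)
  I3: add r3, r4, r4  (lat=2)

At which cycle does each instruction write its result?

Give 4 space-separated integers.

Answer: 4 3 4 6

Derivation:
I0 add r1: issue@1 deps=(None,None) exec_start@1 write@4
I1 add r1: issue@2 deps=(None,None) exec_start@2 write@3
I2 add r2: issue@3 deps=(None,None) exec_start@3 write@4
I3 add r3: issue@4 deps=(None,None) exec_start@4 write@6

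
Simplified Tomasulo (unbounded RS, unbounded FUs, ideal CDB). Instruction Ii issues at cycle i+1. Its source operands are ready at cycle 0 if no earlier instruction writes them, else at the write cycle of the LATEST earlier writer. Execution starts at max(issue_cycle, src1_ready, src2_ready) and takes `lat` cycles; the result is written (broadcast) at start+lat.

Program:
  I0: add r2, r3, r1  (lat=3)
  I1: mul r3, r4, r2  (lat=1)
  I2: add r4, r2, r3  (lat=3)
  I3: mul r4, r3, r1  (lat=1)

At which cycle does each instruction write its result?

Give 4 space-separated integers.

I0 add r2: issue@1 deps=(None,None) exec_start@1 write@4
I1 mul r3: issue@2 deps=(None,0) exec_start@4 write@5
I2 add r4: issue@3 deps=(0,1) exec_start@5 write@8
I3 mul r4: issue@4 deps=(1,None) exec_start@5 write@6

Answer: 4 5 8 6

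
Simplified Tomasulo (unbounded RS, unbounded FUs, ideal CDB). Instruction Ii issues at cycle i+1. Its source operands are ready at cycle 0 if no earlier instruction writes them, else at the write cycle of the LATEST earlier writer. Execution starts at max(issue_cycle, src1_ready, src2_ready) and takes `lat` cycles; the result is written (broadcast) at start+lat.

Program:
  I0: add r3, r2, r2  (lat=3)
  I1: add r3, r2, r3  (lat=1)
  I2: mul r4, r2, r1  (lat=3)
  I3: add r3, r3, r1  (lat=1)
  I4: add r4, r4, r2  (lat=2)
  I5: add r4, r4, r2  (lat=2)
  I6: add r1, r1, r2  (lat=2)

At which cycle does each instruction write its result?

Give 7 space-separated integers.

Answer: 4 5 6 6 8 10 9

Derivation:
I0 add r3: issue@1 deps=(None,None) exec_start@1 write@4
I1 add r3: issue@2 deps=(None,0) exec_start@4 write@5
I2 mul r4: issue@3 deps=(None,None) exec_start@3 write@6
I3 add r3: issue@4 deps=(1,None) exec_start@5 write@6
I4 add r4: issue@5 deps=(2,None) exec_start@6 write@8
I5 add r4: issue@6 deps=(4,None) exec_start@8 write@10
I6 add r1: issue@7 deps=(None,None) exec_start@7 write@9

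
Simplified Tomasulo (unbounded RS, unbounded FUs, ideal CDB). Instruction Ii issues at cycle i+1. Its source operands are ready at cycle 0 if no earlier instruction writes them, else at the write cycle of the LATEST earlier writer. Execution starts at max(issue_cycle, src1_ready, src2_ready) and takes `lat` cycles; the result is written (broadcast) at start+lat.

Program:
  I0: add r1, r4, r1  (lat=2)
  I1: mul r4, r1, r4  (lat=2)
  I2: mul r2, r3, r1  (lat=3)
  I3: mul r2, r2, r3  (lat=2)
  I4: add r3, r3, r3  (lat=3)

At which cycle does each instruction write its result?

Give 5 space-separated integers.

I0 add r1: issue@1 deps=(None,None) exec_start@1 write@3
I1 mul r4: issue@2 deps=(0,None) exec_start@3 write@5
I2 mul r2: issue@3 deps=(None,0) exec_start@3 write@6
I3 mul r2: issue@4 deps=(2,None) exec_start@6 write@8
I4 add r3: issue@5 deps=(None,None) exec_start@5 write@8

Answer: 3 5 6 8 8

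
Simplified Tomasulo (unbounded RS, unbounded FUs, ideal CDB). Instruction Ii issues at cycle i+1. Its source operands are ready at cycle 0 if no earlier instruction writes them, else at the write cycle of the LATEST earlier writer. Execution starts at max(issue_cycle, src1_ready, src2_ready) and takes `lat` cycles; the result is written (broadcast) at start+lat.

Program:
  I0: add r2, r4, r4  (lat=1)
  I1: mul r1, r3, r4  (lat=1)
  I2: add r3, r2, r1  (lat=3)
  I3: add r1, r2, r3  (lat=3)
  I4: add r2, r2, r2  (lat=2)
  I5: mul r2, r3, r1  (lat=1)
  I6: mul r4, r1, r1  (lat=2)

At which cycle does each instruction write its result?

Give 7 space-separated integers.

Answer: 2 3 6 9 7 10 11

Derivation:
I0 add r2: issue@1 deps=(None,None) exec_start@1 write@2
I1 mul r1: issue@2 deps=(None,None) exec_start@2 write@3
I2 add r3: issue@3 deps=(0,1) exec_start@3 write@6
I3 add r1: issue@4 deps=(0,2) exec_start@6 write@9
I4 add r2: issue@5 deps=(0,0) exec_start@5 write@7
I5 mul r2: issue@6 deps=(2,3) exec_start@9 write@10
I6 mul r4: issue@7 deps=(3,3) exec_start@9 write@11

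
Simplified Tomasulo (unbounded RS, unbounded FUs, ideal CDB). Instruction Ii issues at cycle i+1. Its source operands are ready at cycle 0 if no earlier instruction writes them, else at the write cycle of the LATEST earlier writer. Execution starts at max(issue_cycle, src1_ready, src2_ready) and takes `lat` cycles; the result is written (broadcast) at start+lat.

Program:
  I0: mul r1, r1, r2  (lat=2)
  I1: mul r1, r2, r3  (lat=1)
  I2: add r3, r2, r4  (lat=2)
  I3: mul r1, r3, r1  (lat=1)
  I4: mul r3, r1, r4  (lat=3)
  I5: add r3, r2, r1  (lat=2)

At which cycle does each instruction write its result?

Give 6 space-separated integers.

I0 mul r1: issue@1 deps=(None,None) exec_start@1 write@3
I1 mul r1: issue@2 deps=(None,None) exec_start@2 write@3
I2 add r3: issue@3 deps=(None,None) exec_start@3 write@5
I3 mul r1: issue@4 deps=(2,1) exec_start@5 write@6
I4 mul r3: issue@5 deps=(3,None) exec_start@6 write@9
I5 add r3: issue@6 deps=(None,3) exec_start@6 write@8

Answer: 3 3 5 6 9 8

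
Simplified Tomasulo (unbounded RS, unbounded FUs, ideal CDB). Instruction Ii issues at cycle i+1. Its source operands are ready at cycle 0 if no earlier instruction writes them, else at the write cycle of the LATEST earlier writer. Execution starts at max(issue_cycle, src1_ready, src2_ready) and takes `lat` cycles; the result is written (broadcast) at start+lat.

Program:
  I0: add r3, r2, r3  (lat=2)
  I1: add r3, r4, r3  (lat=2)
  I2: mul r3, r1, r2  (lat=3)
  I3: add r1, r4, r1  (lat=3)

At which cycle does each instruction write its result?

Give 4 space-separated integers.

Answer: 3 5 6 7

Derivation:
I0 add r3: issue@1 deps=(None,None) exec_start@1 write@3
I1 add r3: issue@2 deps=(None,0) exec_start@3 write@5
I2 mul r3: issue@3 deps=(None,None) exec_start@3 write@6
I3 add r1: issue@4 deps=(None,None) exec_start@4 write@7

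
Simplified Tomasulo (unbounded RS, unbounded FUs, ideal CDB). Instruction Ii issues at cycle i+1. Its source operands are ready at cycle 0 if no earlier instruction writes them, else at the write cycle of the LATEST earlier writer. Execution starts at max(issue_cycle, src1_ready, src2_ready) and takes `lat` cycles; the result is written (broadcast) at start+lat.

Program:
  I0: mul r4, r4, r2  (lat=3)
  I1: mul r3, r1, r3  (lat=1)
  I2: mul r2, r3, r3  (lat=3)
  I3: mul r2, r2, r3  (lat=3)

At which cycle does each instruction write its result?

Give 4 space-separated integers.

I0 mul r4: issue@1 deps=(None,None) exec_start@1 write@4
I1 mul r3: issue@2 deps=(None,None) exec_start@2 write@3
I2 mul r2: issue@3 deps=(1,1) exec_start@3 write@6
I3 mul r2: issue@4 deps=(2,1) exec_start@6 write@9

Answer: 4 3 6 9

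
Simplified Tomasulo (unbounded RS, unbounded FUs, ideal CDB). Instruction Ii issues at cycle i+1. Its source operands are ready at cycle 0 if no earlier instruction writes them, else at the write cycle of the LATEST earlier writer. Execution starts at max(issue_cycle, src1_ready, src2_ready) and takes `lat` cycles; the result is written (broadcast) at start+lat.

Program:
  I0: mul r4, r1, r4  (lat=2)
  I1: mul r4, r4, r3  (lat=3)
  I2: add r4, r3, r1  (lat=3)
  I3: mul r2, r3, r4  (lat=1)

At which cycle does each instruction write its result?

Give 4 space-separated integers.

I0 mul r4: issue@1 deps=(None,None) exec_start@1 write@3
I1 mul r4: issue@2 deps=(0,None) exec_start@3 write@6
I2 add r4: issue@3 deps=(None,None) exec_start@3 write@6
I3 mul r2: issue@4 deps=(None,2) exec_start@6 write@7

Answer: 3 6 6 7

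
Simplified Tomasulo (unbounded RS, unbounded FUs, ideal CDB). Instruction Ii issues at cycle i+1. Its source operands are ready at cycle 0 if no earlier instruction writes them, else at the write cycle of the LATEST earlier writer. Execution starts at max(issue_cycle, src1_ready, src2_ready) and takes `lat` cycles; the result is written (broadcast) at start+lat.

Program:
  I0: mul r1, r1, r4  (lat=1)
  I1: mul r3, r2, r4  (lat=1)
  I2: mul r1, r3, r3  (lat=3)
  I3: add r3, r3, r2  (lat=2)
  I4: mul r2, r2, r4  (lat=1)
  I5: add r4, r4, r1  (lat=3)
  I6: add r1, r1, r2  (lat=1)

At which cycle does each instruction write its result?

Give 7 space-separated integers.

I0 mul r1: issue@1 deps=(None,None) exec_start@1 write@2
I1 mul r3: issue@2 deps=(None,None) exec_start@2 write@3
I2 mul r1: issue@3 deps=(1,1) exec_start@3 write@6
I3 add r3: issue@4 deps=(1,None) exec_start@4 write@6
I4 mul r2: issue@5 deps=(None,None) exec_start@5 write@6
I5 add r4: issue@6 deps=(None,2) exec_start@6 write@9
I6 add r1: issue@7 deps=(2,4) exec_start@7 write@8

Answer: 2 3 6 6 6 9 8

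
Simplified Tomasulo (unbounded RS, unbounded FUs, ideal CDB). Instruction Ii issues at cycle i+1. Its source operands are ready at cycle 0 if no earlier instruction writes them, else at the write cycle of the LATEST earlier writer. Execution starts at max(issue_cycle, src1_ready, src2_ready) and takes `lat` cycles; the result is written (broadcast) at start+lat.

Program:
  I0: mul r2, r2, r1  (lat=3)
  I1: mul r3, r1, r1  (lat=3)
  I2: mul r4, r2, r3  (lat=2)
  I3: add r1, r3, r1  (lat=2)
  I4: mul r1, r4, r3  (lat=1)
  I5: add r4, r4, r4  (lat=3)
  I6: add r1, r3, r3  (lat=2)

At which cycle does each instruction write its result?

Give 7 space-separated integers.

Answer: 4 5 7 7 8 10 9

Derivation:
I0 mul r2: issue@1 deps=(None,None) exec_start@1 write@4
I1 mul r3: issue@2 deps=(None,None) exec_start@2 write@5
I2 mul r4: issue@3 deps=(0,1) exec_start@5 write@7
I3 add r1: issue@4 deps=(1,None) exec_start@5 write@7
I4 mul r1: issue@5 deps=(2,1) exec_start@7 write@8
I5 add r4: issue@6 deps=(2,2) exec_start@7 write@10
I6 add r1: issue@7 deps=(1,1) exec_start@7 write@9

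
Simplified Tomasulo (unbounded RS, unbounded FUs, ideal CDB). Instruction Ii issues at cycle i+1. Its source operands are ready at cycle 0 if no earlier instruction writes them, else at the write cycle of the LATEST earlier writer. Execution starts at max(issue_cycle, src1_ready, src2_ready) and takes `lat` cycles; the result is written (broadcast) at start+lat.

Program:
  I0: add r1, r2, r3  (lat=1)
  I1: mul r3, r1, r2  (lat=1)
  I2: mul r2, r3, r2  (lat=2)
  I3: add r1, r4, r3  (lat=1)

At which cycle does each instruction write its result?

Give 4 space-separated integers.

Answer: 2 3 5 5

Derivation:
I0 add r1: issue@1 deps=(None,None) exec_start@1 write@2
I1 mul r3: issue@2 deps=(0,None) exec_start@2 write@3
I2 mul r2: issue@3 deps=(1,None) exec_start@3 write@5
I3 add r1: issue@4 deps=(None,1) exec_start@4 write@5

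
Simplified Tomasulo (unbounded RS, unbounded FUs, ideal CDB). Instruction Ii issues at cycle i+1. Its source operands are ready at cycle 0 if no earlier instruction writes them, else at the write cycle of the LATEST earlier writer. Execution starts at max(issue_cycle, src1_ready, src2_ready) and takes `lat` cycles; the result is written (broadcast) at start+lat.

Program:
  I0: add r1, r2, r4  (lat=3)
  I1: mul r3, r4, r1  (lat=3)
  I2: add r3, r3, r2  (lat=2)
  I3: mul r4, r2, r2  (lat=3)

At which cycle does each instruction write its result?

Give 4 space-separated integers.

Answer: 4 7 9 7

Derivation:
I0 add r1: issue@1 deps=(None,None) exec_start@1 write@4
I1 mul r3: issue@2 deps=(None,0) exec_start@4 write@7
I2 add r3: issue@3 deps=(1,None) exec_start@7 write@9
I3 mul r4: issue@4 deps=(None,None) exec_start@4 write@7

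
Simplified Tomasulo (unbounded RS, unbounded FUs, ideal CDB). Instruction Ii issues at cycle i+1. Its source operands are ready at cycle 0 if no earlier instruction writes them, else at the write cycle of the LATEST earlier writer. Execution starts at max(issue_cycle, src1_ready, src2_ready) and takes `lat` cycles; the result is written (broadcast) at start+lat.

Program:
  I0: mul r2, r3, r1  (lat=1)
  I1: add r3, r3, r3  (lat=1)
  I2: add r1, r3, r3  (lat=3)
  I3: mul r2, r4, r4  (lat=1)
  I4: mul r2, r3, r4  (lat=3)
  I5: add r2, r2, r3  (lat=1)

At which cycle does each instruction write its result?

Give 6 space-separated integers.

Answer: 2 3 6 5 8 9

Derivation:
I0 mul r2: issue@1 deps=(None,None) exec_start@1 write@2
I1 add r3: issue@2 deps=(None,None) exec_start@2 write@3
I2 add r1: issue@3 deps=(1,1) exec_start@3 write@6
I3 mul r2: issue@4 deps=(None,None) exec_start@4 write@5
I4 mul r2: issue@5 deps=(1,None) exec_start@5 write@8
I5 add r2: issue@6 deps=(4,1) exec_start@8 write@9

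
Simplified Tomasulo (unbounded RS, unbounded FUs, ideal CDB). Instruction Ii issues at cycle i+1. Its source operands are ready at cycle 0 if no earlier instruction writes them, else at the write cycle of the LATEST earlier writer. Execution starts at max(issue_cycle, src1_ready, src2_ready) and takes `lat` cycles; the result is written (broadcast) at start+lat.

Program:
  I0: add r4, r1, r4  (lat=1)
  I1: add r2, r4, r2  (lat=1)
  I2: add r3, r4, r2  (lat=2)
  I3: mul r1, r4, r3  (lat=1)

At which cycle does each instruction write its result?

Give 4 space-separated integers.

Answer: 2 3 5 6

Derivation:
I0 add r4: issue@1 deps=(None,None) exec_start@1 write@2
I1 add r2: issue@2 deps=(0,None) exec_start@2 write@3
I2 add r3: issue@3 deps=(0,1) exec_start@3 write@5
I3 mul r1: issue@4 deps=(0,2) exec_start@5 write@6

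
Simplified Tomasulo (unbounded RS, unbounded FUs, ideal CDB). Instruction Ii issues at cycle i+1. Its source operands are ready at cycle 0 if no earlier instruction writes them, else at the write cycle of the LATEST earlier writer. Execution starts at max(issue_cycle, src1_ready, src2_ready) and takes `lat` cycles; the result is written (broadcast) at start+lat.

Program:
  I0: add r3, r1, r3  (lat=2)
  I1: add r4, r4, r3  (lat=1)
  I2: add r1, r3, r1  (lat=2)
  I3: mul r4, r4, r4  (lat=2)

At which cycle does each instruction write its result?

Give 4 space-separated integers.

I0 add r3: issue@1 deps=(None,None) exec_start@1 write@3
I1 add r4: issue@2 deps=(None,0) exec_start@3 write@4
I2 add r1: issue@3 deps=(0,None) exec_start@3 write@5
I3 mul r4: issue@4 deps=(1,1) exec_start@4 write@6

Answer: 3 4 5 6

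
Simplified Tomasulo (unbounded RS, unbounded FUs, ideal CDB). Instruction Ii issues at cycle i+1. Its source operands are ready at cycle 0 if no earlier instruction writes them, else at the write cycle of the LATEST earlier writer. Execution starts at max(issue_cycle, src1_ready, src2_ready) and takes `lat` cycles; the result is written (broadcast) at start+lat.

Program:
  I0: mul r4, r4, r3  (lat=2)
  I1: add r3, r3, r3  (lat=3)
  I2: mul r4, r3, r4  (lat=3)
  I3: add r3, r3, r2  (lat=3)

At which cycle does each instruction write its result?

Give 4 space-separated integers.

Answer: 3 5 8 8

Derivation:
I0 mul r4: issue@1 deps=(None,None) exec_start@1 write@3
I1 add r3: issue@2 deps=(None,None) exec_start@2 write@5
I2 mul r4: issue@3 deps=(1,0) exec_start@5 write@8
I3 add r3: issue@4 deps=(1,None) exec_start@5 write@8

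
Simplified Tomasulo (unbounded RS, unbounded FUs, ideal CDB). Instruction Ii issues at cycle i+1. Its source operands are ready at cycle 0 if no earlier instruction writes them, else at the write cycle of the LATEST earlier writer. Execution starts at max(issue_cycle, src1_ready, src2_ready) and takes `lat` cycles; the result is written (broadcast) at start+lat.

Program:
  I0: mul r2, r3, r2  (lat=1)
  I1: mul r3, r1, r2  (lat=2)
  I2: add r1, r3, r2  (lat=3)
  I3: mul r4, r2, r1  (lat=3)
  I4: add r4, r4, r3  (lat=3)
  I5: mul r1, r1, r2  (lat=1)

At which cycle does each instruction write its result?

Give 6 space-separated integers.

I0 mul r2: issue@1 deps=(None,None) exec_start@1 write@2
I1 mul r3: issue@2 deps=(None,0) exec_start@2 write@4
I2 add r1: issue@3 deps=(1,0) exec_start@4 write@7
I3 mul r4: issue@4 deps=(0,2) exec_start@7 write@10
I4 add r4: issue@5 deps=(3,1) exec_start@10 write@13
I5 mul r1: issue@6 deps=(2,0) exec_start@7 write@8

Answer: 2 4 7 10 13 8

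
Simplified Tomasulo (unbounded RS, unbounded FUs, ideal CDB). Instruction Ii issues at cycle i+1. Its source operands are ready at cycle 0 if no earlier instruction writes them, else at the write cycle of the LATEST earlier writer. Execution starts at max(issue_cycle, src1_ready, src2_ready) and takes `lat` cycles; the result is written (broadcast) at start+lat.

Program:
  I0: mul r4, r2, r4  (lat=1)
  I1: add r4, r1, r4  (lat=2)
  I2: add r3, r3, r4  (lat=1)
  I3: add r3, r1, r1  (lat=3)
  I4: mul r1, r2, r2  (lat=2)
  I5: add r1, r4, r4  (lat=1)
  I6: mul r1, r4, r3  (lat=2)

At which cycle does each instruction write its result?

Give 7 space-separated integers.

Answer: 2 4 5 7 7 7 9

Derivation:
I0 mul r4: issue@1 deps=(None,None) exec_start@1 write@2
I1 add r4: issue@2 deps=(None,0) exec_start@2 write@4
I2 add r3: issue@3 deps=(None,1) exec_start@4 write@5
I3 add r3: issue@4 deps=(None,None) exec_start@4 write@7
I4 mul r1: issue@5 deps=(None,None) exec_start@5 write@7
I5 add r1: issue@6 deps=(1,1) exec_start@6 write@7
I6 mul r1: issue@7 deps=(1,3) exec_start@7 write@9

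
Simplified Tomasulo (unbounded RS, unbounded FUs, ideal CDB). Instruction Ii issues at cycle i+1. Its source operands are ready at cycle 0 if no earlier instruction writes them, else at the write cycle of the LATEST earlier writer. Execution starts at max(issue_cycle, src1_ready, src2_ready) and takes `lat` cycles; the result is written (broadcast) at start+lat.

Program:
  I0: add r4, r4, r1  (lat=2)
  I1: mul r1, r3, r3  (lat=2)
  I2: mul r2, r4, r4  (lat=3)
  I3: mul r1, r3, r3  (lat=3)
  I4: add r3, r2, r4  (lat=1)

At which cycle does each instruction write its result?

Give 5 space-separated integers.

Answer: 3 4 6 7 7

Derivation:
I0 add r4: issue@1 deps=(None,None) exec_start@1 write@3
I1 mul r1: issue@2 deps=(None,None) exec_start@2 write@4
I2 mul r2: issue@3 deps=(0,0) exec_start@3 write@6
I3 mul r1: issue@4 deps=(None,None) exec_start@4 write@7
I4 add r3: issue@5 deps=(2,0) exec_start@6 write@7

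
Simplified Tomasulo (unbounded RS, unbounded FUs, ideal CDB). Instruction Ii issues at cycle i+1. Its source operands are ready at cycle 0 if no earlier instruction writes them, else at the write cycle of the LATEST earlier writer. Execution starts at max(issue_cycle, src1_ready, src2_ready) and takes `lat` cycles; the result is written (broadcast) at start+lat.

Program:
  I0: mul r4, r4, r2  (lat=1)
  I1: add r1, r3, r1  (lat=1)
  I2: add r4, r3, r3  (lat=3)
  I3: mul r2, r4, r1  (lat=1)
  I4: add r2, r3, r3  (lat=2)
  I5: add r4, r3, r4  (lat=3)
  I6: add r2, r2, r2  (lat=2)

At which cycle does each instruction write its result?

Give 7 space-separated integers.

I0 mul r4: issue@1 deps=(None,None) exec_start@1 write@2
I1 add r1: issue@2 deps=(None,None) exec_start@2 write@3
I2 add r4: issue@3 deps=(None,None) exec_start@3 write@6
I3 mul r2: issue@4 deps=(2,1) exec_start@6 write@7
I4 add r2: issue@5 deps=(None,None) exec_start@5 write@7
I5 add r4: issue@6 deps=(None,2) exec_start@6 write@9
I6 add r2: issue@7 deps=(4,4) exec_start@7 write@9

Answer: 2 3 6 7 7 9 9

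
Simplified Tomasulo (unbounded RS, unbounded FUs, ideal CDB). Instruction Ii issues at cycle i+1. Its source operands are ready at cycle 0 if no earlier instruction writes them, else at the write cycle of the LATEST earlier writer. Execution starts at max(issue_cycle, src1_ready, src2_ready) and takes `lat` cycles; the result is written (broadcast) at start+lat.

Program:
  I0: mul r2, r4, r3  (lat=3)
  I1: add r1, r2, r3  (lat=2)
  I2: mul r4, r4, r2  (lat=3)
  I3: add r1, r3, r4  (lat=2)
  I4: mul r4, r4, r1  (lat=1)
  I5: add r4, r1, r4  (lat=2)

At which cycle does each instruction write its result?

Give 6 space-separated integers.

I0 mul r2: issue@1 deps=(None,None) exec_start@1 write@4
I1 add r1: issue@2 deps=(0,None) exec_start@4 write@6
I2 mul r4: issue@3 deps=(None,0) exec_start@4 write@7
I3 add r1: issue@4 deps=(None,2) exec_start@7 write@9
I4 mul r4: issue@5 deps=(2,3) exec_start@9 write@10
I5 add r4: issue@6 deps=(3,4) exec_start@10 write@12

Answer: 4 6 7 9 10 12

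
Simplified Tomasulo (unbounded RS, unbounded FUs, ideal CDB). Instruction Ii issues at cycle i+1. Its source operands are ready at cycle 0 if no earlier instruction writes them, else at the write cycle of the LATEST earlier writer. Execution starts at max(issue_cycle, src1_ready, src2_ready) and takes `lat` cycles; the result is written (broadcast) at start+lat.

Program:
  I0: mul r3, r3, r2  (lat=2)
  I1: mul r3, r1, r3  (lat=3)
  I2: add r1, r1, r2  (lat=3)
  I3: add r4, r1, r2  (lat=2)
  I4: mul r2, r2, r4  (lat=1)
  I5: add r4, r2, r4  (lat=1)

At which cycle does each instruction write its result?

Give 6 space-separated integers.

I0 mul r3: issue@1 deps=(None,None) exec_start@1 write@3
I1 mul r3: issue@2 deps=(None,0) exec_start@3 write@6
I2 add r1: issue@3 deps=(None,None) exec_start@3 write@6
I3 add r4: issue@4 deps=(2,None) exec_start@6 write@8
I4 mul r2: issue@5 deps=(None,3) exec_start@8 write@9
I5 add r4: issue@6 deps=(4,3) exec_start@9 write@10

Answer: 3 6 6 8 9 10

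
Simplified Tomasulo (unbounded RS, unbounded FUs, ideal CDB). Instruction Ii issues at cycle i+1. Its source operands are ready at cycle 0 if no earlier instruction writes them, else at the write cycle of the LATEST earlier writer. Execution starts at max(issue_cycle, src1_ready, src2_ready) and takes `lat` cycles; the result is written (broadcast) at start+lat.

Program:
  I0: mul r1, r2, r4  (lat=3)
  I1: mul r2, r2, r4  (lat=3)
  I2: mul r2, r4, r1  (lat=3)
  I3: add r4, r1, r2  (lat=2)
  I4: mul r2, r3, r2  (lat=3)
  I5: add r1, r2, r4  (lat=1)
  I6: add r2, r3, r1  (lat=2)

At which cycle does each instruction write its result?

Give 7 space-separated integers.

Answer: 4 5 7 9 10 11 13

Derivation:
I0 mul r1: issue@1 deps=(None,None) exec_start@1 write@4
I1 mul r2: issue@2 deps=(None,None) exec_start@2 write@5
I2 mul r2: issue@3 deps=(None,0) exec_start@4 write@7
I3 add r4: issue@4 deps=(0,2) exec_start@7 write@9
I4 mul r2: issue@5 deps=(None,2) exec_start@7 write@10
I5 add r1: issue@6 deps=(4,3) exec_start@10 write@11
I6 add r2: issue@7 deps=(None,5) exec_start@11 write@13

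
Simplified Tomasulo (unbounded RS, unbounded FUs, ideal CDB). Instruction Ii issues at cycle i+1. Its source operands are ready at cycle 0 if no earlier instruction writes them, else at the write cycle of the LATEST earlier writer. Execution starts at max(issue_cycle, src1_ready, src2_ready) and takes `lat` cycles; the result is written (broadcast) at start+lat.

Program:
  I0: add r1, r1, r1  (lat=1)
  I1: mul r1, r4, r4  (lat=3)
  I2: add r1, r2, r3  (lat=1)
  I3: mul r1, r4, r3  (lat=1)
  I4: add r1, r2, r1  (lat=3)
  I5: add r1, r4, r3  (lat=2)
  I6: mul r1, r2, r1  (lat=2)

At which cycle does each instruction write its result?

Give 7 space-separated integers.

Answer: 2 5 4 5 8 8 10

Derivation:
I0 add r1: issue@1 deps=(None,None) exec_start@1 write@2
I1 mul r1: issue@2 deps=(None,None) exec_start@2 write@5
I2 add r1: issue@3 deps=(None,None) exec_start@3 write@4
I3 mul r1: issue@4 deps=(None,None) exec_start@4 write@5
I4 add r1: issue@5 deps=(None,3) exec_start@5 write@8
I5 add r1: issue@6 deps=(None,None) exec_start@6 write@8
I6 mul r1: issue@7 deps=(None,5) exec_start@8 write@10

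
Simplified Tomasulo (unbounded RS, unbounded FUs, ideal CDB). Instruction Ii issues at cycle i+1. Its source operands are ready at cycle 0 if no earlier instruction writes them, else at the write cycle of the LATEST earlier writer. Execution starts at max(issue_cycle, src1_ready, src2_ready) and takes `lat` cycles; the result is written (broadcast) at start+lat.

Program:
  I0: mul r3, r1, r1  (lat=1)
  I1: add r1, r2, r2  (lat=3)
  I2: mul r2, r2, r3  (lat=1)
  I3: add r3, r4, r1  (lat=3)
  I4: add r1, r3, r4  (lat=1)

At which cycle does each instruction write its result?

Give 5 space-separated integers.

I0 mul r3: issue@1 deps=(None,None) exec_start@1 write@2
I1 add r1: issue@2 deps=(None,None) exec_start@2 write@5
I2 mul r2: issue@3 deps=(None,0) exec_start@3 write@4
I3 add r3: issue@4 deps=(None,1) exec_start@5 write@8
I4 add r1: issue@5 deps=(3,None) exec_start@8 write@9

Answer: 2 5 4 8 9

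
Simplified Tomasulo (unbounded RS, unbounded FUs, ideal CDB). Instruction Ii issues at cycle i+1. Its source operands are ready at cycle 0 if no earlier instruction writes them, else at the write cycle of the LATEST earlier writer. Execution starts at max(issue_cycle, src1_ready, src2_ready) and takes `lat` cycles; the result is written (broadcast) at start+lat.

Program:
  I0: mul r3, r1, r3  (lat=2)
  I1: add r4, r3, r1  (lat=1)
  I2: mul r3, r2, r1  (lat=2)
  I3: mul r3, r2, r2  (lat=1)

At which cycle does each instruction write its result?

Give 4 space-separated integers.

Answer: 3 4 5 5

Derivation:
I0 mul r3: issue@1 deps=(None,None) exec_start@1 write@3
I1 add r4: issue@2 deps=(0,None) exec_start@3 write@4
I2 mul r3: issue@3 deps=(None,None) exec_start@3 write@5
I3 mul r3: issue@4 deps=(None,None) exec_start@4 write@5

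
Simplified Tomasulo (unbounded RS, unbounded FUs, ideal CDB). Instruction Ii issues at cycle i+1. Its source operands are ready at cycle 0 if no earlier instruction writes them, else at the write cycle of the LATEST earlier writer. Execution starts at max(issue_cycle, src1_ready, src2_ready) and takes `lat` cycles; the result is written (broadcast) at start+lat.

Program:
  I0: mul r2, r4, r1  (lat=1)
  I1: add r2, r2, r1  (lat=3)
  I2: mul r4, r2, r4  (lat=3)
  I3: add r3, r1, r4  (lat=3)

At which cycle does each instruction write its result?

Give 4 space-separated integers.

Answer: 2 5 8 11

Derivation:
I0 mul r2: issue@1 deps=(None,None) exec_start@1 write@2
I1 add r2: issue@2 deps=(0,None) exec_start@2 write@5
I2 mul r4: issue@3 deps=(1,None) exec_start@5 write@8
I3 add r3: issue@4 deps=(None,2) exec_start@8 write@11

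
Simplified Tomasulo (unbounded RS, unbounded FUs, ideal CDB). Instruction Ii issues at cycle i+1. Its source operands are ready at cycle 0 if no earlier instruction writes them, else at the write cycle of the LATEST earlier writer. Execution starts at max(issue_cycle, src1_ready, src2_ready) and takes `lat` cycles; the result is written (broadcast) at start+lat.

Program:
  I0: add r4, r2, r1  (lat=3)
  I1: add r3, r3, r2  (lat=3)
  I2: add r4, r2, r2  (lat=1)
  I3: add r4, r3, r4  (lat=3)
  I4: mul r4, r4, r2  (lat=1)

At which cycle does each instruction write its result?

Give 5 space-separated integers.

I0 add r4: issue@1 deps=(None,None) exec_start@1 write@4
I1 add r3: issue@2 deps=(None,None) exec_start@2 write@5
I2 add r4: issue@3 deps=(None,None) exec_start@3 write@4
I3 add r4: issue@4 deps=(1,2) exec_start@5 write@8
I4 mul r4: issue@5 deps=(3,None) exec_start@8 write@9

Answer: 4 5 4 8 9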